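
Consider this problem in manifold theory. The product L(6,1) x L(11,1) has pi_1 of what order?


pi_1(X x Y) = pi_1(X) x pi_1(Y).
pi_1(L(6,1)) = Z/6, pi_1(L(11,1)) = Z/11.
|Z/6 x Z/11| = 6 * 11 = 66

66


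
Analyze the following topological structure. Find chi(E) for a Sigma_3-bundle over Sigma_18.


For a fiber bundle F -> E -> B (with CW structure): chi(E) = chi(B) * chi(F).
chi(Sigma_18) = -34, chi(Sigma_3) = -4.
chi(E) = (-34) * (-4) = 136

136


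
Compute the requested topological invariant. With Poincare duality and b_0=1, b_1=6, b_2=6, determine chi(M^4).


By Poincare duality b_k = b_{4-k}, so full Betti numbers: b_0=1, b_1=6, b_2=6, b_3=6, b_4=1.
chi = sum (-1)^k b_k = -4

-4


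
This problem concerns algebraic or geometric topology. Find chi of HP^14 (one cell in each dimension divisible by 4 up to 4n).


HP^14 has one cell in each dimension 0, 4, ..., 4*14 (14+1 cells, all even-dim).
chi = 14 + 1 = 15

15


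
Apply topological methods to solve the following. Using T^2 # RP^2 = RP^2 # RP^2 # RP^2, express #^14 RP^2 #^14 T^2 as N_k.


Since a >= 1, the sum is non-orientable; each T^2 can be replaced by RP^2 # RP^2 (since T^2#RP^2 = 3RP^2).
Total crosscaps k = 14 + 2*14 = 42.
Check via chi: chi = 14*1 + 14*0 - (14+14-1)*2 = -40 = 2 - k = -40. Consistent.

42


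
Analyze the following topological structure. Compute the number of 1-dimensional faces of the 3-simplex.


Delta^3 has 3+1 vertices. A 1-face is a choice of 1+1 vertices.
f_1 = C(3+1, 1+1) = C(4,2) = 6

6


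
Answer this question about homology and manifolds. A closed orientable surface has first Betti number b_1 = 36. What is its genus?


For a closed orientable surface: b_1 = 2g.
36 = 2g
g = 36 / 2 = 18

18


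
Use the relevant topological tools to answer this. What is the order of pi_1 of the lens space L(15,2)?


pi_1(L(p,q)) = Z/pZ for any q coprime to p.
|pi_1(L(15,2))| = 15

15


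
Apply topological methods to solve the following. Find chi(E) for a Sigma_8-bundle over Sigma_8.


For a fiber bundle F -> E -> B (with CW structure): chi(E) = chi(B) * chi(F).
chi(Sigma_8) = -14, chi(Sigma_8) = -14.
chi(E) = (-14) * (-14) = 196

196


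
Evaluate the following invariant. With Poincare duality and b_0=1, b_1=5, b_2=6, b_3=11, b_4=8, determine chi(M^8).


By Poincare duality b_k = b_{8-k}, so full Betti numbers: b_0=1, b_1=5, b_2=6, b_3=11, b_4=8, b_5=11, b_6=6, b_7=5, b_8=1.
chi = sum (-1)^k b_k = -10

-10


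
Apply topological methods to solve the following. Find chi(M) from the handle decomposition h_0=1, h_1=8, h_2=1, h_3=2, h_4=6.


Handles of index k contribute (-1)^k to chi (same as CW cells).
chi = (1) + (-8) + (1) + (-2) + (6) = -2

-2


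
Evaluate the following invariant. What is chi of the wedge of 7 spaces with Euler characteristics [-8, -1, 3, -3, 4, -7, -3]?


chi(A v B) = chi(A) + chi(B) - 1 (one point identified).
For 7 spaces: chi = (sum chi_i) - (7 - 1).
sum = -15; chi = -15 - 6 = -21

-21


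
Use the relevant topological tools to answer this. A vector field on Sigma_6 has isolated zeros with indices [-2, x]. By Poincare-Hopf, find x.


Poincare-Hopf: sum of indices = chi(M).
chi(Sigma_6) = 2 - 2*6 = -10.
Sum of known indices = -2.
x = chi - (sum known) = -10 - (-2) = -8

-8


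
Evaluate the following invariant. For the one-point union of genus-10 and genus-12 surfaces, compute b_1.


For a wedge: H_1(A v B) = H_1(A) + H_1(B).
b_1(Sigma_10) = 20, b_1(Sigma_12) = 24.
b_1 = 20 + 24 = 44

44


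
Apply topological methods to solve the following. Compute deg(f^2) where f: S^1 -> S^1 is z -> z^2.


deg(f) = 2. Degree is multiplicative: deg(f^2) = (deg f)^2.
deg(f^2) = (2)^2 = 4

4


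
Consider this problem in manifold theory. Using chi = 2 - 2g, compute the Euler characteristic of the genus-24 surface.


For a closed orientable surface of genus g: chi = 2 - 2g.
Here g = 24.
chi = 2 - 2*24 = 2 - 48 = -46

-46


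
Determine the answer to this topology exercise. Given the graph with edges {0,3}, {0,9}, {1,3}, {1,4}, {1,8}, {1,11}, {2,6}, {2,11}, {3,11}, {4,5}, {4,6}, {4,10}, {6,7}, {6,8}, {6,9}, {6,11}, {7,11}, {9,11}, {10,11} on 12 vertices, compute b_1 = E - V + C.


b_1 = E - V + (number of components).
E = 19, V = 12, components = 1.
b_1 = 19 - 12 + 1 = 8

8


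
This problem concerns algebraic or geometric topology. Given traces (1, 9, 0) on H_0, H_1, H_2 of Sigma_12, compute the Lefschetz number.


L(f) = tr(f_0*) - tr(f_1*) + tr(f_2*).
= 1 - (9) + (0)
= -8

-8


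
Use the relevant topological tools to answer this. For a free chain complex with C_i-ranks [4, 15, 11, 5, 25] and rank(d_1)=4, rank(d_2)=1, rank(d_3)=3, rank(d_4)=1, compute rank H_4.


rank H_k = rank(ker d_k) - rank(im d_{k+1}).
rank(ker d_4) = rank(C_4) - rank(d_4) = 25 - 1 = 24.
rank(im d_{4+1}) = 0.
rank H_4 = 24 - 0 = 24

24


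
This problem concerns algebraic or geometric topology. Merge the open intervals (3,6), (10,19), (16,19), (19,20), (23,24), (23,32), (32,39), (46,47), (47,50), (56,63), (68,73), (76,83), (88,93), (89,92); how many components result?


Sort and merge overlapping open intervals.
Merged: (3,6), (10,19), (19,20), (23,32), (32,39), (46,47), (47,50), (56,63), (68,73), (76,83), (88,93).
Number of components = 11

11


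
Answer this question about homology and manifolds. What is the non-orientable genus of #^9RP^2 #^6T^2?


Since a >= 1, the sum is non-orientable; each T^2 can be replaced by RP^2 # RP^2 (since T^2#RP^2 = 3RP^2).
Total crosscaps k = 9 + 2*6 = 21.
Check via chi: chi = 9*1 + 6*0 - (9+6-1)*2 = -19 = 2 - k = -19. Consistent.

21


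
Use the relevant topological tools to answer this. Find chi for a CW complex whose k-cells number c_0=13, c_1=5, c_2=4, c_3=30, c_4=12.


chi = sum_k (-1)^k c_k.
= (-1)^0*13 + (-1)^1*5 + (-1)^2*4 + (-1)^3*30 + (-1)^4*12
= (13) + (-5) + (4) + (-30) + (12)
= -6

-6


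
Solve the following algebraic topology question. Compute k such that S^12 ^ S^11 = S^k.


S^m ^ S^n = S^{m+n}.
k = 12 + 11 = 23

23


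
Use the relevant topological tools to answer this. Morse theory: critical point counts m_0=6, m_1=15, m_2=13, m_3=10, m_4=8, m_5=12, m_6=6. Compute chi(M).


Morse theory: chi(M) = sum_k (-1)^k m_k where m_k = #(index-k critical points).
= (6) + (-15) + (13) + (-10) + (8) + (-12) + (6) = -4

-4


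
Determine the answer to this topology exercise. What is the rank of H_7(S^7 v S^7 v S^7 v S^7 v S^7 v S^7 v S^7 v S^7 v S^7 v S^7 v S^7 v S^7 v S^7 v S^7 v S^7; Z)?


For a wedge of spheres, H_k (k>0) is free on one generator per sphere of dimension k.
Spheres of dimension 7: count = 15.
b_7 = 15

15


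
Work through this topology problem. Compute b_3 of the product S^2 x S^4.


Each S^d has Poincare polynomial 1 + t^d.
The product S^2 x S^4 has Poincare polynomial prod(1+t^d_i).
Expanding: b_0=1, b_2=1, b_4=1, b_6=1.
b_3 = 0

0


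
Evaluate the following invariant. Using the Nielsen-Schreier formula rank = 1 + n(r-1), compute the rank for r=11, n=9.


Nielsen-Schreier: an index-n subgroup of F_r is free of rank 1 + n(r-1).
Equivalently: chi(cover) = n*chi(base); chi(vee_r S^1) = 1 - 11 = -10.
chi(E) = 9*(-10) = -90; rank = 1 - chi(E) = 1 - (-90) = 91.
rank = 1 + 9*(11-1) = 1 + 90 = 91

91


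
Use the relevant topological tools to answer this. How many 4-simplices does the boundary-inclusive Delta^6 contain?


Delta^6 has 6+1 vertices. A 4-face is a choice of 4+1 vertices.
f_4 = C(6+1, 4+1) = C(7,5) = 21

21


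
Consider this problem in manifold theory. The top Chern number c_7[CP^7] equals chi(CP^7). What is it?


For any closed oriented manifold, <e(TM),[M]> = chi(M).
chi(CP^7) = 7+1 = 8

8


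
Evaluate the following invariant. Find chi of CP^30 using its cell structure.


CP^30 has one cell in each even dimension 0, 2, ..., 2*30 (30+1 cells total).
All cells are even-dimensional, so chi = number of cells.
chi = 30 + 1 = 31

31


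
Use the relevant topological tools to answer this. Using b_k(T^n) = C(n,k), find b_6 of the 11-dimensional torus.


By the Kunneth formula, b_k(T^n) = C(n,k).
b_6(T^11) = C(11,6).
C(11,6) = 11!/(6!*5!) = 462

462


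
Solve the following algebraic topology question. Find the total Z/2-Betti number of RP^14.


H^k(RP^14; Z/2) = Z/2 for each 0 <= k <= 14.
Total dimension = 14 + 1 = 15

15


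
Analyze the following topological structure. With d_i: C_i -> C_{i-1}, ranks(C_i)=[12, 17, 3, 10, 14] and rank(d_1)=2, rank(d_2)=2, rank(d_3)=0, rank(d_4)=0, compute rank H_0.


rank H_k = rank(ker d_k) - rank(im d_{k+1}).
rank(ker d_0) = rank(C_0) - rank(d_0) = 12 - 0 = 12.
rank(im d_{0+1}) = 2.
rank H_0 = 12 - 2 = 10

10


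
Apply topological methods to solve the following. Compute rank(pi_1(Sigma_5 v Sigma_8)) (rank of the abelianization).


For a wedge: H_1(A v B) = H_1(A) + H_1(B).
b_1(Sigma_5) = 10, b_1(Sigma_8) = 16.
b_1 = 10 + 16 = 26

26


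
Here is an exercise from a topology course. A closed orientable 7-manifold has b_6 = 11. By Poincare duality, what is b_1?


Poincare duality for closed orientable n-manifolds: b_k = b_{n-k}.
Here n = 7, so b_1 = b_6 = 11

11


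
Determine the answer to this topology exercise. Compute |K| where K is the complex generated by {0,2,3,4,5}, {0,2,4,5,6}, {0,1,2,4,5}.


Each maximal simplex on m vertices has 2^m - 1 nonempty faces.
Take the union (dedupe shared faces).
Total distinct faces = 63

63


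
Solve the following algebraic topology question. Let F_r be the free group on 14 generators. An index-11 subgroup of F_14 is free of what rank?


Nielsen-Schreier: an index-n subgroup of F_r is free of rank 1 + n(r-1).
Equivalently: chi(cover) = n*chi(base); chi(vee_r S^1) = 1 - 14 = -13.
chi(E) = 11*(-13) = -143; rank = 1 - chi(E) = 1 - (-143) = 144.
rank = 1 + 11*(14-1) = 1 + 143 = 144

144


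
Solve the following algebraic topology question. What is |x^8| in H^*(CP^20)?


|x| = 2 in H^*(CP^n).
|x^8| = 8 * |x| = 8 * 2 = 16

16


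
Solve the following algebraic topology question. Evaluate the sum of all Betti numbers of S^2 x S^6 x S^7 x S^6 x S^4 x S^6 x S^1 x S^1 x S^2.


Total Betti number is multiplicative under products.
Each S^d (d>=1) has total Betti number 2.
There are 9 sphere factors.
Total = 2^9 = 512

512


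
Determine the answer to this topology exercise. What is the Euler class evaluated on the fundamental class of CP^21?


For any closed oriented manifold, <e(TM),[M]> = chi(M).
chi(CP^21) = 21+1 = 22

22


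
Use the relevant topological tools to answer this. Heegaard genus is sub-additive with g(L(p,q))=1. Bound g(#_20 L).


Heegaard genus satisfies g(A#B) <= g(A) + g(B).
Each lens space has g = 1.
Upper bound: 20 * 1 = 20

20


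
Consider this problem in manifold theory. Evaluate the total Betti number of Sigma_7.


For Sigma_7: b_0 = 1, b_1 = 2g = 14, b_2 = 1.
Total = 1 + 14 + 1 = 16

16


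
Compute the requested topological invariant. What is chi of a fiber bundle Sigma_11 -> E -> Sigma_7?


For a fiber bundle F -> E -> B (with CW structure): chi(E) = chi(B) * chi(F).
chi(Sigma_7) = -12, chi(Sigma_11) = -20.
chi(E) = (-12) * (-20) = 240

240


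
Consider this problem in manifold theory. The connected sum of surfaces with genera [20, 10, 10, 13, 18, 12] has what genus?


Genus is additive under connected sum of orientable surfaces.
g = 20 + 10 + 10 + 13 + 18 + 12 = 83

83


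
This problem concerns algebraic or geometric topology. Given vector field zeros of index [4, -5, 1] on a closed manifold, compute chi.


Poincare-Hopf: chi(M) = sum of indices of zeros.
chi = (4) + (-5) + (1) = 0

0


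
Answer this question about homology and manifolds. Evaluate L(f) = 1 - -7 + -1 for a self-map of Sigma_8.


L(f) = tr(f_0*) - tr(f_1*) + tr(f_2*).
= 1 - (-7) + (-1)
= 7

7


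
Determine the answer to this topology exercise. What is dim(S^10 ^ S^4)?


S^m ^ S^n = S^{m+n}.
k = 10 + 4 = 14

14


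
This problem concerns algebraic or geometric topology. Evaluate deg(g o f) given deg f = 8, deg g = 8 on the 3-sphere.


Degree is multiplicative under composition: deg(g o f) = deg(g) * deg(f).
= 8 * 8 = 64

64


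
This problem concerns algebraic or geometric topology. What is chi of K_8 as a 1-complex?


K_8: V = 8, E = C(8,2) = 28.
chi = V - E = 8 - 28 = -20

-20


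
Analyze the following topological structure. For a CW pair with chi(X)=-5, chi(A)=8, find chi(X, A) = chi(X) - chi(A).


Relative Euler characteristic: chi(X, A) = chi(X) - chi(A).
= -5 - (8) = -13

-13


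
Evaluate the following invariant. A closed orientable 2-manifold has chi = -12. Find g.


chi = 2 - 2g for closed orientable surfaces.
-12 = 2 - 2g
2g = 2 - (-12) = 14
g = 7

7


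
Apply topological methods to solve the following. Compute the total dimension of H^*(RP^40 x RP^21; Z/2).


dim H^*(RP^n; Z/2) = n+1 (one Z/2 in each degree 0..n).
Total Betti number is multiplicative.
Total = (40+1) * (21+1) = 41 * 22 = 902

902


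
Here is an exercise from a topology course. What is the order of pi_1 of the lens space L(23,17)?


pi_1(L(p,q)) = Z/pZ for any q coprime to p.
|pi_1(L(23,17))| = 23

23


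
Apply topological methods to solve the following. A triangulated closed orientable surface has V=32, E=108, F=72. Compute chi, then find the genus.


chi = V - E + F = 32 - 108 + 72 = -4
For orientable closed surface: chi = 2 - 2g, so g = (2 - chi)/2.
g = (2 - (-4)) / 2 = 6 / 2 = 3

3


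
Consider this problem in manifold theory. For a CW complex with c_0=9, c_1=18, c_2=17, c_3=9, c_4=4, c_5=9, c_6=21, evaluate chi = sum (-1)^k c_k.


chi = sum_k (-1)^k c_k.
= (-1)^0*9 + (-1)^1*18 + (-1)^2*17 + (-1)^3*9 + (-1)^4*4 + (-1)^5*9 + (-1)^6*21
= (9) + (-18) + (17) + (-9) + (4) + (-9) + (21)
= 15

15


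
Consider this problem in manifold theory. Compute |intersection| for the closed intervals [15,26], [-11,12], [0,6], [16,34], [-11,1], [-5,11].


Intersection = [max(a_i), min(b_i)] = [16, 1].
Since 16 > 1, the intersection is empty.
Length = 0

0


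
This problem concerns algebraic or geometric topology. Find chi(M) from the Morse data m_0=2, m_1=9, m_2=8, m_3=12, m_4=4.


Morse theory: chi(M) = sum_k (-1)^k m_k where m_k = #(index-k critical points).
= (2) + (-9) + (8) + (-12) + (4) = -7

-7


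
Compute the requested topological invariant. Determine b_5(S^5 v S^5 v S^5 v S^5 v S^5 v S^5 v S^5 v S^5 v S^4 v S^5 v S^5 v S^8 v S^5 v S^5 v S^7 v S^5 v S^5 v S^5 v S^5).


For a wedge of spheres, H_k (k>0) is free on one generator per sphere of dimension k.
Spheres of dimension 5: count = 16.
b_5 = 16

16


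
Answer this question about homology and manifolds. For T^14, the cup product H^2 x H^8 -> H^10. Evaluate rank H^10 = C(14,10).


Cup product: H^p x H^q -> H^{p+q}; here p+q = 2+8 = 10.
rank H^k(T^n) = C(n,k).
C(14,10) = 1001

1001


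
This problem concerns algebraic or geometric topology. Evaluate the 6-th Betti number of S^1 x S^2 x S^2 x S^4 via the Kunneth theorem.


Each S^d has Poincare polynomial 1 + t^d.
The product S^1 x S^2 x S^2 x S^4 has Poincare polynomial prod(1+t^d_i).
Expanding: b_0=1, b_1=1, b_2=2, b_3=2, b_4=2, b_5=2, b_6=2, b_7=2, b_8=1, b_9=1.
b_6 = 2

2


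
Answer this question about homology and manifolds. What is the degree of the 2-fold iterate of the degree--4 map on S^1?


deg(f) = -4. Degree is multiplicative: deg(f^2) = (deg f)^2.
deg(f^2) = (-4)^2 = 16

16


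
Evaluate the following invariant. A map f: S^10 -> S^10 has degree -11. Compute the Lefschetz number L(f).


On S^10: L(f) = tr(f_0*) + (-1)^10 tr(f_10*) = 1 + (-1)^10 * deg(f).
L(f) = 1 + (-1)^10 * -11 = 1 + -11 = -10

-10


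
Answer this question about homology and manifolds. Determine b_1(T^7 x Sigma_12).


pi_1(A x B) = pi_1(A) x pi_1(B); rank of abelianization = b_1.
b_1(T^7) = 7, b_1(Sigma_12) = 2*12 = 24.
b_1(product) = 7 + 24 = 31

31


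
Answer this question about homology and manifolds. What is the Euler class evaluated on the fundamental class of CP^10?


For any closed oriented manifold, <e(TM),[M]> = chi(M).
chi(CP^10) = 10+1 = 11

11


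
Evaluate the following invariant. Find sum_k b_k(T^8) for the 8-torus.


b_k(T^8) = C(8,k), so the sum over k is sum_k C(8,k) = 2^8.
Total = 2^8 = 256

256


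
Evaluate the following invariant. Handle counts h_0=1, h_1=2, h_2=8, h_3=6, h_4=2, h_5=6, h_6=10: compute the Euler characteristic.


Handles of index k contribute (-1)^k to chi (same as CW cells).
chi = (1) + (-2) + (8) + (-6) + (2) + (-6) + (10) = 7

7


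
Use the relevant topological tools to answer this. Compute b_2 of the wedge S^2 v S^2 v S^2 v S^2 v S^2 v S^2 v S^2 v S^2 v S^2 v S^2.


For a wedge of spheres, H_k (k>0) is free on one generator per sphere of dimension k.
Spheres of dimension 2: count = 10.
b_2 = 10

10


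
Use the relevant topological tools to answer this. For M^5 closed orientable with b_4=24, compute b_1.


Poincare duality for closed orientable n-manifolds: b_k = b_{n-k}.
Here n = 5, so b_1 = b_4 = 24

24


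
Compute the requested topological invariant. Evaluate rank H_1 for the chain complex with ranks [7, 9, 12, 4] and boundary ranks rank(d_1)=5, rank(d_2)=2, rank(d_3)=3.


rank H_k = rank(ker d_k) - rank(im d_{k+1}).
rank(ker d_1) = rank(C_1) - rank(d_1) = 9 - 5 = 4.
rank(im d_{1+1}) = 2.
rank H_1 = 4 - 2 = 2

2


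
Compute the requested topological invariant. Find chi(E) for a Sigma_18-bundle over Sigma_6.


For a fiber bundle F -> E -> B (with CW structure): chi(E) = chi(B) * chi(F).
chi(Sigma_6) = -10, chi(Sigma_18) = -34.
chi(E) = (-10) * (-34) = 340

340


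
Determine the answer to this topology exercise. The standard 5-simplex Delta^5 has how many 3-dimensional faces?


Delta^5 has 5+1 vertices. A 3-face is a choice of 3+1 vertices.
f_3 = C(5+1, 3+1) = C(6,4) = 15

15


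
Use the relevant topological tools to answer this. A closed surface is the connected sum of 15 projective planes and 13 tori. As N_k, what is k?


Since a >= 1, the sum is non-orientable; each T^2 can be replaced by RP^2 # RP^2 (since T^2#RP^2 = 3RP^2).
Total crosscaps k = 15 + 2*13 = 41.
Check via chi: chi = 15*1 + 13*0 - (15+13-1)*2 = -39 = 2 - k = -39. Consistent.

41


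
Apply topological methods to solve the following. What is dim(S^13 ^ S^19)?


S^m ^ S^n = S^{m+n}.
k = 13 + 19 = 32

32


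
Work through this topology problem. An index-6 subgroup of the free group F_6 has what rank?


Nielsen-Schreier: an index-n subgroup of F_r is free of rank 1 + n(r-1).
Equivalently: chi(cover) = n*chi(base); chi(vee_r S^1) = 1 - 6 = -5.
chi(E) = 6*(-5) = -30; rank = 1 - chi(E) = 1 - (-30) = 31.
rank = 1 + 6*(6-1) = 1 + 30 = 31

31


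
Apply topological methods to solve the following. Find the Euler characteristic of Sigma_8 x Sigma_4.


chi(Sigma_8) = 2 - 2*8 = -14
chi(Sigma_4) = 2 - 2*4 = -6
chi(product) = (-14) * (-6) = 84

84


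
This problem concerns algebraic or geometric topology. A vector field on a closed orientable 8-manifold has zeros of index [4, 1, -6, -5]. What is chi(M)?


Poincare-Hopf: chi(M) = sum of indices of zeros.
chi = (4) + (1) + (-6) + (-5) = -6

-6


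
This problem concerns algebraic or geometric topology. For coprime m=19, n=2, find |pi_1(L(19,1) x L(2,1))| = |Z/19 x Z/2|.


pi_1(X x Y) = pi_1(X) x pi_1(Y).
pi_1(L(19,1)) = Z/19, pi_1(L(2,1)) = Z/2.
|Z/19 x Z/2| = 19 * 2 = 38

38


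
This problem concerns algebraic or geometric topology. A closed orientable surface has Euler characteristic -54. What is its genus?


chi = 2 - 2g for closed orientable surfaces.
-54 = 2 - 2g
2g = 2 - (-54) = 56
g = 28

28


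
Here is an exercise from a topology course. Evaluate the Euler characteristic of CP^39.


CP^39 has one cell in each even dimension 0, 2, ..., 2*39 (39+1 cells total).
All cells are even-dimensional, so chi = number of cells.
chi = 39 + 1 = 40

40


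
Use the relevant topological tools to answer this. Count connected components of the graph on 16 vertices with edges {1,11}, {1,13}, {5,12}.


Run DFS/union-find over 16 vertices.
V = 16, E = 3.
Number of components = 13

13


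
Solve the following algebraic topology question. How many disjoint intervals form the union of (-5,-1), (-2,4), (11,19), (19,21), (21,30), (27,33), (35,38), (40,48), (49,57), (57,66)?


Sort and merge overlapping open intervals.
Merged: (-5,4), (11,19), (19,21), (21,33), (35,38), (40,48), (49,57), (57,66).
Number of components = 8

8


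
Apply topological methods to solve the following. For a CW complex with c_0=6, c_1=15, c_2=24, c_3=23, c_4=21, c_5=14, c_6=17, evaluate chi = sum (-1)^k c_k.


chi = sum_k (-1)^k c_k.
= (-1)^0*6 + (-1)^1*15 + (-1)^2*24 + (-1)^3*23 + (-1)^4*21 + (-1)^5*14 + (-1)^6*17
= (6) + (-15) + (24) + (-23) + (21) + (-14) + (17)
= 16

16


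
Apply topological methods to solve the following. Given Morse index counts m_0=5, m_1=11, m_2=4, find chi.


Morse theory: chi(M) = sum_k (-1)^k m_k where m_k = #(index-k critical points).
= (5) + (-11) + (4) = -2

-2


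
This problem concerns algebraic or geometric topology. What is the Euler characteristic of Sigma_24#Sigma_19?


chi(Sigma_24) = 2 - 2*24 = -46
chi(Sigma_19) = 2 - 2*19 = -36
For surfaces: chi(A#B) = chi(A) + chi(B) - 2.
chi = -46 + -36 - 2 = -84

-84


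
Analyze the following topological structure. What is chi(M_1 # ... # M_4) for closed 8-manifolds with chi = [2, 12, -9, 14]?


For n-manifolds: chi(A#B) = chi(A) + chi(B) - chi(S^8).
chi(S^8) = 1 + (-1)^8 = 2.
chi(#) = (sum chi_i) - (4-1)*chi(S^8) = 19 - 3*2 = 13

13


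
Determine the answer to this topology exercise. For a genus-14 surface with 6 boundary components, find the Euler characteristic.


For a compact orientable surface with genus g and b boundary components: chi = 2 - 2g - b.
chi = 2 - 2*14 - 6 = 2 - 28 - 6 = -32

-32


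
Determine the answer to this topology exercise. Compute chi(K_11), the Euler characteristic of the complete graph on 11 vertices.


K_11: V = 11, E = C(11,2) = 55.
chi = V - E = 11 - 55 = -44

-44


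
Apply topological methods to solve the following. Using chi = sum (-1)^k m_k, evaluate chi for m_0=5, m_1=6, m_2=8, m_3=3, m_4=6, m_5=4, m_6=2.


Morse theory: chi(M) = sum_k (-1)^k m_k where m_k = #(index-k critical points).
= (5) + (-6) + (8) + (-3) + (6) + (-4) + (2) = 8

8


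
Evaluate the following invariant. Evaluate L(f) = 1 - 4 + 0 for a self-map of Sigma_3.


L(f) = tr(f_0*) - tr(f_1*) + tr(f_2*).
= 1 - (4) + (0)
= -3

-3


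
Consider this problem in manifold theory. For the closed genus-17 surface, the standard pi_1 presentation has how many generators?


Standard presentation: pi_1(Sigma_g) = <a_1,b_1,...,a_g,b_g | [a_1,b_1]...[a_g,b_g] = 1>.
Number of generators = 2g = 2*17 = 34

34


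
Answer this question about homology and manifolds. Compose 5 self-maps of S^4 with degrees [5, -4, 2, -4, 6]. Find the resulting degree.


Degree is multiplicative: deg(composition) = product of degrees.
= (5) * (-4) * (2) * (-4) * (6) = 960

960


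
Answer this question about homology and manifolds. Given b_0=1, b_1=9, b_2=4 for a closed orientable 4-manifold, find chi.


By Poincare duality b_k = b_{4-k}, so full Betti numbers: b_0=1, b_1=9, b_2=4, b_3=9, b_4=1.
chi = sum (-1)^k b_k = -12

-12


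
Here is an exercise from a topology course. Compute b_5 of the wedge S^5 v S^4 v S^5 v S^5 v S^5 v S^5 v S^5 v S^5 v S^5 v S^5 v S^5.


For a wedge of spheres, H_k (k>0) is free on one generator per sphere of dimension k.
Spheres of dimension 5: count = 10.
b_5 = 10

10


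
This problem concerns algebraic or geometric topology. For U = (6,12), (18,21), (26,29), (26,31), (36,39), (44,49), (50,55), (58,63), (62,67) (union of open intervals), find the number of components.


Sort and merge overlapping open intervals.
Merged: (6,12), (18,21), (26,31), (36,39), (44,49), (50,55), (58,67).
Number of components = 7

7


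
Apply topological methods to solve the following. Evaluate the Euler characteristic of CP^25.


CP^25 has one cell in each even dimension 0, 2, ..., 2*25 (25+1 cells total).
All cells are even-dimensional, so chi = number of cells.
chi = 25 + 1 = 26

26


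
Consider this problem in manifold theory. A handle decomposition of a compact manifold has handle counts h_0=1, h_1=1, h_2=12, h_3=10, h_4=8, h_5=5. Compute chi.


Handles of index k contribute (-1)^k to chi (same as CW cells).
chi = (1) + (-1) + (12) + (-10) + (8) + (-5) = 5

5


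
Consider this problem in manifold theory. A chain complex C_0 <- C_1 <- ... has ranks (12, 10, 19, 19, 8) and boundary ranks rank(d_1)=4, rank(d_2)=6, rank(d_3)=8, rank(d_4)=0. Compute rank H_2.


rank H_k = rank(ker d_k) - rank(im d_{k+1}).
rank(ker d_2) = rank(C_2) - rank(d_2) = 19 - 6 = 13.
rank(im d_{2+1}) = 8.
rank H_2 = 13 - 8 = 5

5


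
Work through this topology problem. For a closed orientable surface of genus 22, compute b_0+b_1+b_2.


For Sigma_22: b_0 = 1, b_1 = 2g = 44, b_2 = 1.
Total = 1 + 44 + 1 = 46

46


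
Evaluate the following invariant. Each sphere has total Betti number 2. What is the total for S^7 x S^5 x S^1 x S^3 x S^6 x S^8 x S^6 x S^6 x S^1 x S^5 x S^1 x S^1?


Total Betti number is multiplicative under products.
Each S^d (d>=1) has total Betti number 2.
There are 12 sphere factors.
Total = 2^12 = 4096

4096


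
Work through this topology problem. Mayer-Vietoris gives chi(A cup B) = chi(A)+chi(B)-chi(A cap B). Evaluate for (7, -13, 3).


chi(A cup B) = chi(A) + chi(B) - chi(A cap B)
= 7 + (-13) - (3)
= -9

-9


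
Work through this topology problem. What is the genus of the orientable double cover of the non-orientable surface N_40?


chi(N_40) = 2 - 40 = -38.
Double cover: chi(Sigma_g) = 2 * chi(N_40) = 2*(-38) = -76.
2 - 2g = -76, so g = (2 - (-76))/2 = 78/2 = 39

39


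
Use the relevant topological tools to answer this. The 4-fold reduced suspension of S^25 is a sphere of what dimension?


Each suspension raises dimension by 1: Sigma S^n = S^{n+1}.
Sigma^4 S^25 = S^{25+4} = S^29

29


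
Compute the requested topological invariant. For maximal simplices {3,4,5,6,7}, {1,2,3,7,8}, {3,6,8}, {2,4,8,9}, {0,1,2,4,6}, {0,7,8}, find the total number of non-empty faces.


Each maximal simplex on m vertices has 2^m - 1 nonempty faces.
Take the union (dedupe shared faces).
Total distinct faces = 99

99


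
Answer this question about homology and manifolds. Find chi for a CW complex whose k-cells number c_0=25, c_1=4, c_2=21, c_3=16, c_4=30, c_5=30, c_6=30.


chi = sum_k (-1)^k c_k.
= (-1)^0*25 + (-1)^1*4 + (-1)^2*21 + (-1)^3*16 + (-1)^4*30 + (-1)^5*30 + (-1)^6*30
= (25) + (-4) + (21) + (-16) + (30) + (-30) + (30)
= 56

56


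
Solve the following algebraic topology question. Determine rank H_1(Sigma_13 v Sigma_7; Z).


For a wedge: H_1(A v B) = H_1(A) + H_1(B).
b_1(Sigma_13) = 26, b_1(Sigma_7) = 14.
b_1 = 26 + 14 = 40

40


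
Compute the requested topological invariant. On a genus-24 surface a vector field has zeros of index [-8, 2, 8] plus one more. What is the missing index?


Poincare-Hopf: sum of indices = chi(M).
chi(Sigma_24) = 2 - 2*24 = -46.
Sum of known indices = 2.
x = chi - (sum known) = -46 - (2) = -48

-48


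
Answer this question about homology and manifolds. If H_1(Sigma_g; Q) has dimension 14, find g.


For a closed orientable surface: b_1 = 2g.
14 = 2g
g = 14 / 2 = 7

7


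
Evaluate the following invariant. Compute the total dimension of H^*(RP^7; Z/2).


H^k(RP^7; Z/2) = Z/2 for each 0 <= k <= 7.
Total dimension = 7 + 1 = 8

8


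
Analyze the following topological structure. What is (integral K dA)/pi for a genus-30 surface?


Gauss-Bonnet: integral K dA = 2*pi*chi(M).
chi(Sigma_30) = 2 - 2*30 = -58.
(integral K dA)/pi = 2*chi = 2*(-58) = -116

-116


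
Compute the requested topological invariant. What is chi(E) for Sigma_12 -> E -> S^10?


chi(S^10) = 2 (n even), chi(Sigma_12) = 2 - 2*12 = -22.
chi(E) = 2 * (-22) = -44

-44


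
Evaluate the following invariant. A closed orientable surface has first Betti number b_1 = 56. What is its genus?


For a closed orientable surface: b_1 = 2g.
56 = 2g
g = 56 / 2 = 28

28


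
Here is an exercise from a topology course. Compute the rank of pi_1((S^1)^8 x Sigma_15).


pi_1(A x B) = pi_1(A) x pi_1(B); rank of abelianization = b_1.
b_1(T^8) = 8, b_1(Sigma_15) = 2*15 = 30.
b_1(product) = 8 + 30 = 38

38


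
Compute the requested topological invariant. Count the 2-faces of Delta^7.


Delta^7 has 7+1 vertices. A 2-face is a choice of 2+1 vertices.
f_2 = C(7+1, 2+1) = C(8,3) = 56

56


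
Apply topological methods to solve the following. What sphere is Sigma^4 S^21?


Each suspension raises dimension by 1: Sigma S^n = S^{n+1}.
Sigma^4 S^21 = S^{21+4} = S^25

25


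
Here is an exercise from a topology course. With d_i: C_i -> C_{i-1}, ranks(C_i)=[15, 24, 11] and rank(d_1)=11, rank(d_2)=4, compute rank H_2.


rank H_k = rank(ker d_k) - rank(im d_{k+1}).
rank(ker d_2) = rank(C_2) - rank(d_2) = 11 - 4 = 7.
rank(im d_{2+1}) = 0.
rank H_2 = 7 - 0 = 7

7


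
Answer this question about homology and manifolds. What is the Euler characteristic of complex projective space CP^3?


CP^3 has one cell in each even dimension 0, 2, ..., 2*3 (3+1 cells total).
All cells are even-dimensional, so chi = number of cells.
chi = 3 + 1 = 4

4


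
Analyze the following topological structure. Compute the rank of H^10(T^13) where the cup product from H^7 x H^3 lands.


Cup product: H^p x H^q -> H^{p+q}; here p+q = 7+3 = 10.
rank H^k(T^n) = C(n,k).
C(13,10) = 286

286


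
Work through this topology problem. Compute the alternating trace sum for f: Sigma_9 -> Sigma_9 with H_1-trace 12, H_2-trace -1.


L(f) = tr(f_0*) - tr(f_1*) + tr(f_2*).
= 1 - (12) + (-1)
= -12

-12


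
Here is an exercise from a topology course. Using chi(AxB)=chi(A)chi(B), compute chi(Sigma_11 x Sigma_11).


chi(Sigma_11) = 2 - 2*11 = -20
chi(Sigma_11) = 2 - 2*11 = -20
chi(product) = (-20) * (-20) = 400

400


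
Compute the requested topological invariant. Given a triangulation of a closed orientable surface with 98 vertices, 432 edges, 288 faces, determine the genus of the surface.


chi = V - E + F = 98 - 432 + 288 = -46
For orientable closed surface: chi = 2 - 2g, so g = (2 - chi)/2.
g = (2 - (-46)) / 2 = 48 / 2 = 24

24


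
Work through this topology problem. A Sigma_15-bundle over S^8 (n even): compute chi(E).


chi(S^8) = 2 (n even), chi(Sigma_15) = 2 - 2*15 = -28.
chi(E) = 2 * (-28) = -56

-56


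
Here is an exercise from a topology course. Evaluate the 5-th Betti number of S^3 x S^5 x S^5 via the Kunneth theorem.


Each S^d has Poincare polynomial 1 + t^d.
The product S^3 x S^5 x S^5 has Poincare polynomial prod(1+t^d_i).
Expanding: b_0=1, b_3=1, b_5=2, b_8=2, b_10=1, b_13=1.
b_5 = 2

2


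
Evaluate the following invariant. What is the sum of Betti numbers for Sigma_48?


For Sigma_48: b_0 = 1, b_1 = 2g = 96, b_2 = 1.
Total = 1 + 96 + 1 = 98

98


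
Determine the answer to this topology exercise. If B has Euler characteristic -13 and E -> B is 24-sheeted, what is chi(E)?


For a finite covering: chi(E) = (number of sheets) * chi(B).
chi(E) = 24 * (-13) = -312

-312


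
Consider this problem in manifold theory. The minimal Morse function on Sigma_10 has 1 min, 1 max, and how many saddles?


A perfect Morse function has m_k = b_k.
For Sigma_10: b_0=1, b_1=2g=20, b_2=1.
Saddles m_1 = 2g = 20

20


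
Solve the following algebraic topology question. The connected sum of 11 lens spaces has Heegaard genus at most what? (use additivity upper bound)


Heegaard genus satisfies g(A#B) <= g(A) + g(B).
Each lens space has g = 1.
Upper bound: 11 * 1 = 11

11


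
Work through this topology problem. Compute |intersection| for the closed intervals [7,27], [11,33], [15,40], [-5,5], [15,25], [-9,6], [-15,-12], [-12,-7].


Intersection = [max(a_i), min(b_i)] = [15, -12].
Since 15 > -12, the intersection is empty.
Length = 0

0


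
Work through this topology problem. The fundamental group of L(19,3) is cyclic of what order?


pi_1(L(p,q)) = Z/pZ for any q coprime to p.
|pi_1(L(19,3))| = 19

19


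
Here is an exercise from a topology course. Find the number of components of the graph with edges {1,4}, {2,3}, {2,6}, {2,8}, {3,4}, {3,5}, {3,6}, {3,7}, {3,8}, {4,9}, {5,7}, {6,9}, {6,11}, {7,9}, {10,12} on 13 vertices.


Run DFS/union-find over 13 vertices.
V = 13, E = 15.
Number of components = 3

3


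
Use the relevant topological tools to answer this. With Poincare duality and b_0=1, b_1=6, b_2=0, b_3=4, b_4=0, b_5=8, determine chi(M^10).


By Poincare duality b_k = b_{10-k}, so full Betti numbers: b_0=1, b_1=6, b_2=0, b_3=4, b_4=0, b_5=8, b_6=0, b_7=4, b_8=0, b_9=6, b_10=1.
chi = sum (-1)^k b_k = -26

-26


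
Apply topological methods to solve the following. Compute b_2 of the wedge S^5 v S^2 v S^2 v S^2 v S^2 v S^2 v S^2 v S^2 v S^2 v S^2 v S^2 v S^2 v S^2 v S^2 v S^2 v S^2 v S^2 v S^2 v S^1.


For a wedge of spheres, H_k (k>0) is free on one generator per sphere of dimension k.
Spheres of dimension 2: count = 17.
b_2 = 17

17


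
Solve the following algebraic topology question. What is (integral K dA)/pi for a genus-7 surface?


Gauss-Bonnet: integral K dA = 2*pi*chi(M).
chi(Sigma_7) = 2 - 2*7 = -12.
(integral K dA)/pi = 2*chi = 2*(-12) = -24

-24


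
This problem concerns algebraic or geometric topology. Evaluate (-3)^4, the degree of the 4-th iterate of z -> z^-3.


deg(f) = -3. Degree is multiplicative: deg(f^4) = (deg f)^4.
deg(f^4) = (-3)^4 = 81

81


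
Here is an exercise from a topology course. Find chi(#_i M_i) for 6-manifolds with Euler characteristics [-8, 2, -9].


For n-manifolds: chi(A#B) = chi(A) + chi(B) - chi(S^6).
chi(S^6) = 1 + (-1)^6 = 2.
chi(#) = (sum chi_i) - (3-1)*chi(S^6) = -15 - 2*2 = -19

-19


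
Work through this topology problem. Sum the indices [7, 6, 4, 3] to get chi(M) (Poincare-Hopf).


Poincare-Hopf: chi(M) = sum of indices of zeros.
chi = (7) + (6) + (4) + (3) = 20

20


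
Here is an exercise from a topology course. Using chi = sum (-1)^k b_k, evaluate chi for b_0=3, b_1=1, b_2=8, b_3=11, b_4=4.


chi = sum_k (-1)^k b_k.
= (3) + (-1) + (8) + (-11) + (4)
= 3

3


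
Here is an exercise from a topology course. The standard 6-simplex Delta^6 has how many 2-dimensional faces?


Delta^6 has 6+1 vertices. A 2-face is a choice of 2+1 vertices.
f_2 = C(6+1, 2+1) = C(7,3) = 35

35


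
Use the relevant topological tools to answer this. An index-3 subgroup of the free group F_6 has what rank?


Nielsen-Schreier: an index-n subgroup of F_r is free of rank 1 + n(r-1).
Equivalently: chi(cover) = n*chi(base); chi(vee_r S^1) = 1 - 6 = -5.
chi(E) = 3*(-5) = -15; rank = 1 - chi(E) = 1 - (-15) = 16.
rank = 1 + 3*(6-1) = 1 + 15 = 16

16


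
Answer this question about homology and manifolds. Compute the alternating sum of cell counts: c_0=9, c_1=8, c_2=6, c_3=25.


chi = sum_k (-1)^k c_k.
= (-1)^0*9 + (-1)^1*8 + (-1)^2*6 + (-1)^3*25
= (9) + (-8) + (6) + (-25)
= -18

-18


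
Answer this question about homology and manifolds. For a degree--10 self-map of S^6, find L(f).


On S^6: L(f) = tr(f_0*) + (-1)^6 tr(f_6*) = 1 + (-1)^6 * deg(f).
L(f) = 1 + (-1)^6 * -10 = 1 + -10 = -9

-9


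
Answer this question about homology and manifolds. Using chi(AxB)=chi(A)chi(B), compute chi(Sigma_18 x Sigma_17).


chi(Sigma_18) = 2 - 2*18 = -34
chi(Sigma_17) = 2 - 2*17 = -32
chi(product) = (-34) * (-32) = 1088

1088


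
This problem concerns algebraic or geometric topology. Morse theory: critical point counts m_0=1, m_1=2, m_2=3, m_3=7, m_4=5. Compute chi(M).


Morse theory: chi(M) = sum_k (-1)^k m_k where m_k = #(index-k critical points).
= (1) + (-2) + (3) + (-7) + (5) = 0

0


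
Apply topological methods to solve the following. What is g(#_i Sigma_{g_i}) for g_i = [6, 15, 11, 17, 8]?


Genus is additive under connected sum of orientable surfaces.
g = 6 + 15 + 11 + 17 + 8 = 57

57


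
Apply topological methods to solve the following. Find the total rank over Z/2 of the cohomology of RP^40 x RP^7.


dim H^*(RP^n; Z/2) = n+1 (one Z/2 in each degree 0..n).
Total Betti number is multiplicative.
Total = (40+1) * (7+1) = 41 * 8 = 328

328


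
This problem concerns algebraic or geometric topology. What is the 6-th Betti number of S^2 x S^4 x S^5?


Each S^d has Poincare polynomial 1 + t^d.
The product S^2 x S^4 x S^5 has Poincare polynomial prod(1+t^d_i).
Expanding: b_0=1, b_2=1, b_4=1, b_5=1, b_6=1, b_7=1, b_9=1, b_11=1.
b_6 = 1

1


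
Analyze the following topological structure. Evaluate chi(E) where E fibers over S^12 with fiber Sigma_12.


chi(S^12) = 2 (n even), chi(Sigma_12) = 2 - 2*12 = -22.
chi(E) = 2 * (-22) = -44

-44


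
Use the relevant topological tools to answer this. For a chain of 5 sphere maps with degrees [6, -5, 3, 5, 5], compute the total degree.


Degree is multiplicative: deg(composition) = product of degrees.
= (6) * (-5) * (3) * (5) * (5) = -2250

-2250


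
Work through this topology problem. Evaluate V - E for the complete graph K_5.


K_5: V = 5, E = C(5,2) = 10.
chi = V - E = 5 - 10 = -5

-5


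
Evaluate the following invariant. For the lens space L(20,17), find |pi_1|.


pi_1(L(p,q)) = Z/pZ for any q coprime to p.
|pi_1(L(20,17))| = 20

20


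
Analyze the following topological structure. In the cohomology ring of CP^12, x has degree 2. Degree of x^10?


|x| = 2 in H^*(CP^n).
|x^10| = 10 * |x| = 10 * 2 = 20

20


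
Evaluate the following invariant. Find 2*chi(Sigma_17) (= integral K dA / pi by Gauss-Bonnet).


Gauss-Bonnet: integral K dA = 2*pi*chi(M).
chi(Sigma_17) = 2 - 2*17 = -32.
(integral K dA)/pi = 2*chi = 2*(-32) = -64

-64


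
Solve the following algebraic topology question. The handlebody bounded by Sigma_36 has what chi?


A genus-g handlebody deformation retracts to a wedge of g circles.
chi(vee_g S^1) = 1 - g.
chi(H_36) = 1 - 36 = -35

-35


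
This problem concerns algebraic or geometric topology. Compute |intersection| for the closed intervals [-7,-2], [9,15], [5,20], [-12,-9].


Intersection = [max(a_i), min(b_i)] = [9, -9].
Since 9 > -9, the intersection is empty.
Length = 0

0


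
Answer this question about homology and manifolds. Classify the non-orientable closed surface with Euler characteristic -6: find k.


chi = 2 - k for closed non-orientable surfaces with k crosscaps.
-6 = 2 - k
k = 2 - (-6) = 8

8


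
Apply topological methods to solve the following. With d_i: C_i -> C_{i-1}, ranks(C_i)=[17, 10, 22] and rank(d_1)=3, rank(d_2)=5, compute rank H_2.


rank H_k = rank(ker d_k) - rank(im d_{k+1}).
rank(ker d_2) = rank(C_2) - rank(d_2) = 22 - 5 = 17.
rank(im d_{2+1}) = 0.
rank H_2 = 17 - 0 = 17

17


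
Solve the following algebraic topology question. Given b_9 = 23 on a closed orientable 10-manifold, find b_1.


Poincare duality for closed orientable n-manifolds: b_k = b_{n-k}.
Here n = 10, so b_1 = b_9 = 23

23


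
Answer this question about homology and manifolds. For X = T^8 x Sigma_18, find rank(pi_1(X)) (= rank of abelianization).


pi_1(A x B) = pi_1(A) x pi_1(B); rank of abelianization = b_1.
b_1(T^8) = 8, b_1(Sigma_18) = 2*18 = 36.
b_1(product) = 8 + 36 = 44

44


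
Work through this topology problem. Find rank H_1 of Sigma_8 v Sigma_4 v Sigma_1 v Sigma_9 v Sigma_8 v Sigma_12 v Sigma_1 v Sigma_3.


For a wedge X v Y: reduced H_k(X v Y) = H_k(X) + H_k(Y).
Each Sigma_g contributes b_1 = 2g.
b_1 = 16 + 8 + 2 + 18 + 16 + 24 + 2 + 6 = 92

92


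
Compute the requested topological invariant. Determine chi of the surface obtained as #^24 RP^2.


For a non-orientable closed surface with k crosscaps: chi = 2 - k.
Here k = 24.
chi = 2 - 24 = -22

-22
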